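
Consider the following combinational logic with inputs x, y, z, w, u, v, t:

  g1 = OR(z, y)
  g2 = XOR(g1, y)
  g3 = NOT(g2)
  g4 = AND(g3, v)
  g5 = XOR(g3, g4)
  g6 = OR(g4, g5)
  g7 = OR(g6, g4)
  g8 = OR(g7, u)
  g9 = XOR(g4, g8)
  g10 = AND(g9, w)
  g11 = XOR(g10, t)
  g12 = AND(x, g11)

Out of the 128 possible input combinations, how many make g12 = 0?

g12 = AND(x, g11) must be 0, so at least one of x, g11 is 0.
Enumerating the 128 input combinations, 96 give g12 = 0 and 32 give g12 = 1.

96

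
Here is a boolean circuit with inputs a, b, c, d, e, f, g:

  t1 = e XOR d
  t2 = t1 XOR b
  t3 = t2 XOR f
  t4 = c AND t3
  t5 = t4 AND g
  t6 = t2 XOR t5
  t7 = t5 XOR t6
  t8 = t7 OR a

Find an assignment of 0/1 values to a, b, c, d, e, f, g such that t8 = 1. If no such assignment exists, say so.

a=1, b=0, c=1, d=1, e=1, f=0, g=0

t8 = t7 OR a must be 1, so at least one of t7, a is 1.
Check with a=1, b=0, c=1, d=1, e=1, f=0, g=0:
t1 = e XOR d = 1 XOR 1 = 0
t2 = t1 XOR b = 0 XOR 0 = 0
t3 = t2 XOR f = 0 XOR 0 = 0
t4 = c AND t3 = 1 AND 0 = 0
t5 = t4 AND g = 0 AND 0 = 0
t6 = t2 XOR t5 = 0 XOR 0 = 0
t7 = t5 XOR t6 = 0 XOR 0 = 0
t8 = t7 OR a = 0 OR 1 = 1
So t8 = 1 as required.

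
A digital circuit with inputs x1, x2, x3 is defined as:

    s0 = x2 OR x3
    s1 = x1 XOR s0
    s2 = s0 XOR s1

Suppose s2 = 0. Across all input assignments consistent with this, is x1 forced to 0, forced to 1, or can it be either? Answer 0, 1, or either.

s2 = s0 XOR s1 must be 0, so s0 and s1 are equal.
Every assignment with s2 = 0 has x1 = 0; there are 4 such assignment(s).
  x1=0, x2=0, x3=0
  x1=0, x2=0, x3=1
  x1=0, x2=1, x3=0
  x1=0, x2=1, x3=1

0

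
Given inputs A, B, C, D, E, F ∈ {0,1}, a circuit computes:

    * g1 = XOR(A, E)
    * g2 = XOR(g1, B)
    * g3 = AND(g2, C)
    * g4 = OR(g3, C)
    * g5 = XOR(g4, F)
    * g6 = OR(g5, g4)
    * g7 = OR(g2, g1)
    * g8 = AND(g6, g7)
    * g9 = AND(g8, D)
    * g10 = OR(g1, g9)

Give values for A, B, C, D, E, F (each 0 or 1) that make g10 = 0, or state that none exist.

A=0, B=0, C=1, D=1, E=0, F=1

g10 = OR(g1, g9) must be 0, so both g1 = 0 and g9 = 0.
Check with A=0, B=0, C=1, D=1, E=0, F=1:
g1 = XOR(A, E) = XOR(0, 0) = 0
g2 = XOR(g1, B) = XOR(0, 0) = 0
g3 = AND(g2, C) = AND(0, 1) = 0
g4 = OR(g3, C) = OR(0, 1) = 1
g5 = XOR(g4, F) = XOR(1, 1) = 0
g6 = OR(g5, g4) = OR(0, 1) = 1
g7 = OR(g2, g1) = OR(0, 0) = 0
g8 = AND(g6, g7) = AND(1, 0) = 0
g9 = AND(g8, D) = AND(0, 1) = 0
g10 = OR(g1, g9) = OR(0, 0) = 0
So g10 = 0 as required.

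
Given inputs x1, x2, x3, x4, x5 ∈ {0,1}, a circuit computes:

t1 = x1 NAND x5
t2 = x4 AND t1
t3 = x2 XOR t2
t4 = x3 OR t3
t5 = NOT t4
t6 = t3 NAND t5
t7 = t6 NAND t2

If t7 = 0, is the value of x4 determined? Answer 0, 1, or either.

t7 = t6 NAND t2 must be 0, so both t6 = 1 and t2 = 1.
Every assignment with t7 = 0 has x4 = 1; there are 12 such assignment(s).

1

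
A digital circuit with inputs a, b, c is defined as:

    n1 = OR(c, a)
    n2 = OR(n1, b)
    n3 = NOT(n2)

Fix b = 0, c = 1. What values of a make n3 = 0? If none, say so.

a=1

Check with b = 0, c = 1 and a=1:
n1 = OR(c, a) = OR(1, 1) = 1
n2 = OR(n1, b) = OR(1, 0) = 1
n3 = NOT(n2) = NOT 1 = 0
So n3 = 0.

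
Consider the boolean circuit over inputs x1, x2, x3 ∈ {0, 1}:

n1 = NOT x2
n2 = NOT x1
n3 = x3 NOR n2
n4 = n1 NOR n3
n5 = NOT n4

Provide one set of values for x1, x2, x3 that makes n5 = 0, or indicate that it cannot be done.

x1=0, x2=1, x3=1

n5 = NOT n4 must be 0, so n4 = 1.
n4 = n1 NOR n3 must be 1, so both n1 = 0 and n3 = 0.
Check with x1=0, x2=1, x3=1:
n1 = NOT x2 = NOT 1 = 0
n2 = NOT x1 = NOT 0 = 1
n3 = x3 NOR n2 = 1 NOR 1 = 0
n4 = n1 NOR n3 = 0 NOR 0 = 1
n5 = NOT n4 = NOT 1 = 0
So n5 = 0 as required.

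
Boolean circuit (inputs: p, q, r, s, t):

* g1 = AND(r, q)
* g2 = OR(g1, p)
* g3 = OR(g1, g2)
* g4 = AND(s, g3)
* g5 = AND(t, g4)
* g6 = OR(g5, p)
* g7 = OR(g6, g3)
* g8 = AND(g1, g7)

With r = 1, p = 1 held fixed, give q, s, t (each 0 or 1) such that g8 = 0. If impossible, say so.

g8 = AND(g1, g7) must be 0, so at least one of g1, g7 is 0.
Check with r = 1, p = 1 and q=0, s=1, t=0:
g1 = AND(r, q) = AND(1, 0) = 0
g2 = OR(g1, p) = OR(0, 1) = 1
g3 = OR(g1, g2) = OR(0, 1) = 1
g4 = AND(s, g3) = AND(1, 1) = 1
g5 = AND(t, g4) = AND(0, 1) = 0
g6 = OR(g5, p) = OR(0, 1) = 1
g7 = OR(g6, g3) = OR(1, 1) = 1
g8 = AND(g1, g7) = AND(0, 1) = 0
So g8 = 0.

q=0, s=1, t=0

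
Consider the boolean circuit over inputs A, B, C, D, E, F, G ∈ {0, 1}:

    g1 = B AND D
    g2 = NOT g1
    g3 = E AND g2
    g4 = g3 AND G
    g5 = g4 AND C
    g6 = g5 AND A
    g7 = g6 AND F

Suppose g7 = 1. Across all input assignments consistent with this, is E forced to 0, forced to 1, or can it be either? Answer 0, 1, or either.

1

g7 = g6 AND F must be 1, so both g6 = 1 and F = 1.
g6 = g5 AND A must be 1, so both g5 = 1 and A = 1.
g5 = g4 AND C must be 1, so both g4 = 1 and C = 1.
Every assignment with g7 = 1 has E = 1; there are 3 such assignment(s).
  A=1, B=0, C=1, D=0, E=1, F=1, G=1
  A=1, B=0, C=1, D=1, E=1, F=1, G=1
  A=1, B=1, C=1, D=0, E=1, F=1, G=1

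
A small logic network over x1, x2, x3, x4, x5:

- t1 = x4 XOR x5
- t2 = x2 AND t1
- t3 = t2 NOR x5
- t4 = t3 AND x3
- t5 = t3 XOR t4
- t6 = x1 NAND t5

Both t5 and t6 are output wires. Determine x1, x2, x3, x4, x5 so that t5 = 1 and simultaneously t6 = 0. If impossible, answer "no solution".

x1=1, x2=0, x3=0, x4=0, x5=0

Check with x1=1, x2=0, x3=0, x4=0, x5=0:
t1 = x4 XOR x5 = 0 XOR 0 = 0
t2 = x2 AND t1 = 0 AND 0 = 0
t3 = t2 NOR x5 = 0 NOR 0 = 1
t4 = t3 AND x3 = 1 AND 0 = 0
t5 = t3 XOR t4 = 1 XOR 0 = 1
t6 = x1 NAND t5 = 1 NAND 1 = 0
So t5 = 1 and t6 = 0.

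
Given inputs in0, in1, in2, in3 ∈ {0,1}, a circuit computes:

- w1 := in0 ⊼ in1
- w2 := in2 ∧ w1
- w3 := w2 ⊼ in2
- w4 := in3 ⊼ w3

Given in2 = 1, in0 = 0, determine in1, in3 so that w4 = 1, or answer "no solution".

Check with in2 = 1, in0 = 0 and in1=0, in3=1:
w1 = in0 ⊼ in1 = 0 ⊼ 0 = 1
w2 = in2 ∧ w1 = 1 ∧ 1 = 1
w3 = w2 ⊼ in2 = 1 ⊼ 1 = 0
w4 = in3 ⊼ w3 = 1 ⊼ 0 = 1
So w4 = 1.

in1=0 in3=1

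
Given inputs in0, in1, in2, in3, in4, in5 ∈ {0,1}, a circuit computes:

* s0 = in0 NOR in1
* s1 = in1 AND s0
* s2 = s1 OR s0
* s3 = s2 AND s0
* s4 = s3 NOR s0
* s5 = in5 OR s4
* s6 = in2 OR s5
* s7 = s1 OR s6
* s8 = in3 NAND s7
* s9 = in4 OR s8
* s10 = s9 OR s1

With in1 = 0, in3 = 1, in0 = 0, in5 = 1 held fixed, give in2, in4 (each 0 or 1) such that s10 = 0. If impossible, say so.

in2=1 in4=0

s10 = s9 OR s1 must be 0, so both s9 = 0 and s1 = 0.
Check with in1 = 0, in3 = 1, in0 = 0, in5 = 1 and in2=1, in4=0:
s0 = in0 NOR in1 = 0 NOR 0 = 1
s1 = in1 AND s0 = 0 AND 1 = 0
s2 = s1 OR s0 = 0 OR 1 = 1
s3 = s2 AND s0 = 1 AND 1 = 1
s4 = s3 NOR s0 = 1 NOR 1 = 0
s5 = in5 OR s4 = 1 OR 0 = 1
s6 = in2 OR s5 = 1 OR 1 = 1
s7 = s1 OR s6 = 0 OR 1 = 1
s8 = in3 NAND s7 = 1 NAND 1 = 0
s9 = in4 OR s8 = 0 OR 0 = 0
s10 = s9 OR s1 = 0 OR 0 = 0
So s10 = 0.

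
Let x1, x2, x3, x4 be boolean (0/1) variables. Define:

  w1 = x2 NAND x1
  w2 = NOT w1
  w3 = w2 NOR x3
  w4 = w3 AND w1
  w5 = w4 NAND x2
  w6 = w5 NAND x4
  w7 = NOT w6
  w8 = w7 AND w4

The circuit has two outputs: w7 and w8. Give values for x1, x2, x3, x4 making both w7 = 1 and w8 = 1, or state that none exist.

Check with x1=1, x2=0, x3=0, x4=1:
w1 = x2 NAND x1 = 0 NAND 1 = 1
w2 = NOT w1 = NOT 1 = 0
w3 = w2 NOR x3 = 0 NOR 0 = 1
w4 = w3 AND w1 = 1 AND 1 = 1
w5 = w4 NAND x2 = 1 NAND 0 = 1
w6 = w5 NAND x4 = 1 NAND 1 = 0
w7 = NOT w6 = NOT 0 = 1
w8 = w7 AND w4 = 1 AND 1 = 1
So w7 = 1 and w8 = 1.

x1=1, x2=0, x3=0, x4=1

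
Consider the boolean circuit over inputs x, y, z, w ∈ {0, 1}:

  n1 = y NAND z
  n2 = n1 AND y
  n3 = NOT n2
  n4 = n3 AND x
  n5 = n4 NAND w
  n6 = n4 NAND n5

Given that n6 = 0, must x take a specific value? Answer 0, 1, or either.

n6 = n4 NAND n5 must be 0, so both n4 = 1 and n5 = 1.
n4 = n3 AND x must be 1, so both n3 = 1 and x = 1.
Every assignment with n6 = 0 has x = 1; there are 3 such assignment(s).
  x=1, y=0, z=0, w=0
  x=1, y=0, z=1, w=0
  x=1, y=1, z=1, w=0

1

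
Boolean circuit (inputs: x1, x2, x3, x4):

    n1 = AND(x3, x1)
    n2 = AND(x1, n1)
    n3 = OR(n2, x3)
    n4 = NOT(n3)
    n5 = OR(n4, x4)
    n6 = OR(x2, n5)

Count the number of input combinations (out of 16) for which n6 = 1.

n6 = OR(x2, n5) must be 1, so at least one of x2, n5 is 1.
Enumerating the 16 input combinations, 14 give n6 = 1 and 2 give n6 = 0.

14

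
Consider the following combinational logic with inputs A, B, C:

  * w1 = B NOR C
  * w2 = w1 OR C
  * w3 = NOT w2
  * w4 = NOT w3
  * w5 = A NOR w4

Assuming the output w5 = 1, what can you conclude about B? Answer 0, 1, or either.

1

w5 = A NOR w4 must be 1, so both A = 0 and w4 = 0.
Every assignment with w5 = 1 has B = 1; there are 1 such assignment(s).
  A=0, B=1, C=0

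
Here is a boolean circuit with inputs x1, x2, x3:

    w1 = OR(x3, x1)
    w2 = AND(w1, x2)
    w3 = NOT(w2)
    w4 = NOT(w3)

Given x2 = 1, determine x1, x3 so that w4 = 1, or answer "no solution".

x1=0 x3=1

Check with x2 = 1 and x1=0, x3=1:
w1 = OR(x3, x1) = OR(1, 0) = 1
w2 = AND(w1, x2) = AND(1, 1) = 1
w3 = NOT(w2) = NOT 1 = 0
w4 = NOT(w3) = NOT 0 = 1
So w4 = 1.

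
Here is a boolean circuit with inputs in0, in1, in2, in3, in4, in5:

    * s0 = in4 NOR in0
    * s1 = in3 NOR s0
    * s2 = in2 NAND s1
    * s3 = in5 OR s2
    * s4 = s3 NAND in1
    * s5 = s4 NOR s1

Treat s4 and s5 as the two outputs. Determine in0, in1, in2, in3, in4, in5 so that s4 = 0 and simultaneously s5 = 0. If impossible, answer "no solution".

Check with in0=1, in1=1, in2=0, in3=0, in4=1, in5=1:
s0 = in4 NOR in0 = 1 NOR 1 = 0
s1 = in3 NOR s0 = 0 NOR 0 = 1
s2 = in2 NAND s1 = 0 NAND 1 = 1
s3 = in5 OR s2 = 1 OR 1 = 1
s4 = s3 NAND in1 = 1 NAND 1 = 0
s5 = s4 NOR s1 = 0 NOR 1 = 0
So s4 = 0 and s5 = 0.

in0=1, in1=1, in2=0, in3=0, in4=1, in5=1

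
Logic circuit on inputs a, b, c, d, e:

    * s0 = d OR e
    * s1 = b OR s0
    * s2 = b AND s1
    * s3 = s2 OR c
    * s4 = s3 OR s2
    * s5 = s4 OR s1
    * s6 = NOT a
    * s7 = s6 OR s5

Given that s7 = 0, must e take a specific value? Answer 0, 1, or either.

s7 = s6 OR s5 must be 0, so both s6 = 0 and s5 = 0.
Every assignment with s7 = 0 has e = 0; there are 1 such assignment(s).
  a=1, b=0, c=0, d=0, e=0

0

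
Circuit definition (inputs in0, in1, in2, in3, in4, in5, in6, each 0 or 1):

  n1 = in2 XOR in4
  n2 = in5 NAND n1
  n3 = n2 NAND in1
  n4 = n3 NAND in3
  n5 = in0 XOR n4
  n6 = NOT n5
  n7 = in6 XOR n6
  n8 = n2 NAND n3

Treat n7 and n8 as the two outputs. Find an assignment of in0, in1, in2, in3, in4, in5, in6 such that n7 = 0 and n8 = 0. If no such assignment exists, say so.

Check with in0=0, in1=0, in2=0, in3=0, in4=0, in5=0, in6=0:
n1 = in2 XOR in4 = 0 XOR 0 = 0
n2 = in5 NAND n1 = 0 NAND 0 = 1
n3 = n2 NAND in1 = 1 NAND 0 = 1
n4 = n3 NAND in3 = 1 NAND 0 = 1
n5 = in0 XOR n4 = 0 XOR 1 = 1
n6 = NOT n5 = NOT 1 = 0
n7 = in6 XOR n6 = 0 XOR 0 = 0
n8 = n2 NAND n3 = 1 NAND 1 = 0
So n7 = 0 and n8 = 0.

in0=0, in1=0, in2=0, in3=0, in4=0, in5=0, in6=0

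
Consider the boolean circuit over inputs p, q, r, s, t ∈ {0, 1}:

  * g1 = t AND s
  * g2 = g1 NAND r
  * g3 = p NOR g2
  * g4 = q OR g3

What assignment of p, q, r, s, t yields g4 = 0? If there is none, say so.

Check with p=1, q=0, r=0, s=1, t=0:
g1 = t AND s = 0 AND 1 = 0
g2 = g1 NAND r = 0 NAND 0 = 1
g3 = p NOR g2 = 1 NOR 1 = 0
g4 = q OR g3 = 0 OR 0 = 0
So g4 = 0 as required.

p=1, q=0, r=0, s=1, t=0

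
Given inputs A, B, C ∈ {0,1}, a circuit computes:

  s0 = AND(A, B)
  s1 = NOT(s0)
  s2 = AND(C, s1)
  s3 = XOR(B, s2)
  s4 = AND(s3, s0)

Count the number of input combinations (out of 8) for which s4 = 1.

2

s4 = AND(s3, s0) must be 1, so both s3 = 1 and s0 = 1.
s3 = XOR(B, s2) must be 1, so B and s2 differ.
Satisfying assignments:
  A=1, B=1, C=0
  A=1, B=1, C=1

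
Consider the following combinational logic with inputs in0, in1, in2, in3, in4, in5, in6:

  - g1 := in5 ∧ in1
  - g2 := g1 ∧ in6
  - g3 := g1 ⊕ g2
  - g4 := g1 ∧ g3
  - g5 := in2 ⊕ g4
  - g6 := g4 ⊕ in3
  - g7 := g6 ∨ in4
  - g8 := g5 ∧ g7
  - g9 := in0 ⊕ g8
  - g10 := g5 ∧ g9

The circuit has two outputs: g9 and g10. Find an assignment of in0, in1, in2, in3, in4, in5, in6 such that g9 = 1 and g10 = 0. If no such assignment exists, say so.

Check with in0=1, in1=0, in2=0, in3=1, in4=1, in5=1, in6=0:
g1 = in5 ∧ in1 = 1 ∧ 0 = 0
g2 = g1 ∧ in6 = 0 ∧ 0 = 0
g3 = g1 ⊕ g2 = 0 ⊕ 0 = 0
g4 = g1 ∧ g3 = 0 ∧ 0 = 0
g5 = in2 ⊕ g4 = 0 ⊕ 0 = 0
g6 = g4 ⊕ in3 = 0 ⊕ 1 = 1
g7 = g6 ∨ in4 = 1 ∨ 1 = 1
g8 = g5 ∧ g7 = 0 ∧ 1 = 0
g9 = in0 ⊕ g8 = 1 ⊕ 0 = 1
g10 = g5 ∧ g9 = 0 ∧ 1 = 0
So g9 = 1 and g10 = 0.

in0=1, in1=0, in2=0, in3=1, in4=1, in5=1, in6=0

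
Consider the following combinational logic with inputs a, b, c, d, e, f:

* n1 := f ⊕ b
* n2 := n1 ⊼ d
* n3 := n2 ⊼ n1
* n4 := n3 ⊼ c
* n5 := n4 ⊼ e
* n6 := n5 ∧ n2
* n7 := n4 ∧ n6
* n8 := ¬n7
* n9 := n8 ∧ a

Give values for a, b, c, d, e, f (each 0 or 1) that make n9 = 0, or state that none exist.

a=0, b=1, c=1, d=1, e=0, f=1

n9 = n8 ∧ a must be 0, so at least one of n8, a is 0.
Check with a=0, b=1, c=1, d=1, e=0, f=1:
n1 = f ⊕ b = 1 ⊕ 1 = 0
n2 = n1 ⊼ d = 0 ⊼ 1 = 1
n3 = n2 ⊼ n1 = 1 ⊼ 0 = 1
n4 = n3 ⊼ c = 1 ⊼ 1 = 0
n5 = n4 ⊼ e = 0 ⊼ 0 = 1
n6 = n5 ∧ n2 = 1 ∧ 1 = 1
n7 = n4 ∧ n6 = 0 ∧ 1 = 0
n8 = ¬n7 = ¬0 = 1
n9 = n8 ∧ a = 1 ∧ 0 = 0
So n9 = 0 as required.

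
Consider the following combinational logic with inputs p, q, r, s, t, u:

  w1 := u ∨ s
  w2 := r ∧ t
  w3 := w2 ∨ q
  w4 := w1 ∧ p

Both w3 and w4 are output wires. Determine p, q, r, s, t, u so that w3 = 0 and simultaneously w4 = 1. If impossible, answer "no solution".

Check with p=1, q=0, r=0, s=1, t=0, u=1:
w1 = u ∨ s = 1 ∨ 1 = 1
w2 = r ∧ t = 0 ∧ 0 = 0
w3 = w2 ∨ q = 0 ∨ 0 = 0
w4 = w1 ∧ p = 1 ∧ 1 = 1
So w3 = 0 and w4 = 1.

p=1, q=0, r=0, s=1, t=0, u=1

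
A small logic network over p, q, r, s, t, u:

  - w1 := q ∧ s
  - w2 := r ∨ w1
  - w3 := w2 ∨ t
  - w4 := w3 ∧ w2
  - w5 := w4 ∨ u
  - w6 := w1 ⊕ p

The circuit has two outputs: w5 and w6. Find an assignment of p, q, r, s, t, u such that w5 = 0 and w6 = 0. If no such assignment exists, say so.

Check with p=0 q=1 r=0 s=0 t=0 u=0:
w1 = q ∧ s = 1 ∧ 0 = 0
w2 = r ∨ w1 = 0 ∨ 0 = 0
w3 = w2 ∨ t = 0 ∨ 0 = 0
w4 = w3 ∧ w2 = 0 ∧ 0 = 0
w5 = w4 ∨ u = 0 ∨ 0 = 0
w6 = w1 ⊕ p = 0 ⊕ 0 = 0
So w5 = 0 and w6 = 0.

p=0 q=1 r=0 s=0 t=0 u=0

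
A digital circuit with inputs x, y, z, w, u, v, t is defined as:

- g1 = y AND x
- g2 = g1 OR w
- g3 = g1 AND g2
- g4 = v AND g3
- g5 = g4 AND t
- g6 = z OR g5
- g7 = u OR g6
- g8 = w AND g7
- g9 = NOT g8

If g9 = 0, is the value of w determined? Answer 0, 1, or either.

1

g9 = NOT g8 must be 0, so g8 = 1.
g8 = w AND g7 must be 1, so both w = 1 and g7 = 1.
Every assignment with g9 = 0 has w = 1; there are 49 such assignment(s).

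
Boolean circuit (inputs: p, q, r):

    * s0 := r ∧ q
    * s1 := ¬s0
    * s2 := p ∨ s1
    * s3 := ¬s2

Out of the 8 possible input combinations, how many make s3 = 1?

s3 = ¬s2 must be 1, so s2 = 0.
s2 = p ∨ s1 must be 0, so both p = 0 and s1 = 0.
s1 = ¬s0 must be 0, so s0 = 1.
Satisfying assignments:
  p=0, q=1, r=1

1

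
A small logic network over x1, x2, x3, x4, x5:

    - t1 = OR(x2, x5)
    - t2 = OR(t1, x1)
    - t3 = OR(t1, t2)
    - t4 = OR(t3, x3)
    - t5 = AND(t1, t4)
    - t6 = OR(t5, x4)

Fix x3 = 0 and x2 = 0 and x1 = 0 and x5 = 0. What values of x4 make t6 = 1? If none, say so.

x4=1

Check with x3 = 0 and x2 = 0 and x1 = 0 and x5 = 0 and x4=1:
t1 = OR(x2, x5) = OR(0, 0) = 0
t2 = OR(t1, x1) = OR(0, 0) = 0
t3 = OR(t1, t2) = OR(0, 0) = 0
t4 = OR(t3, x3) = OR(0, 0) = 0
t5 = AND(t1, t4) = AND(0, 0) = 0
t6 = OR(t5, x4) = OR(0, 1) = 1
So t6 = 1.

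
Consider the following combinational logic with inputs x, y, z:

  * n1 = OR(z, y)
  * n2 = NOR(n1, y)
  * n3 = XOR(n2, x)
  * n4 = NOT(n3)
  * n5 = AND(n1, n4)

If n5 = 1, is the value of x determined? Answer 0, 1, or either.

n5 = AND(n1, n4) must be 1, so both n1 = 1 and n4 = 1.
Every assignment with n5 = 1 has x = 0; there are 3 such assignment(s).
  x=0, y=0, z=1
  x=0, y=1, z=0
  x=0, y=1, z=1

0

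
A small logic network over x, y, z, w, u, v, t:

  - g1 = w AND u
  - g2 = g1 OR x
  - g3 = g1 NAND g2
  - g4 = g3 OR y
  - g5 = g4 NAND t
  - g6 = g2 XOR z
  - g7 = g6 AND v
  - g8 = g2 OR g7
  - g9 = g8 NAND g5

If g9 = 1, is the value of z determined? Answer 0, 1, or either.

either

Both values of z occur among assignments with g9 = 1:
  z=0: x=0, y=0, z=0, w=0, u=0, v=0, t=0
  z=1: x=0, y=0, z=1, w=0, u=0, v=0, t=0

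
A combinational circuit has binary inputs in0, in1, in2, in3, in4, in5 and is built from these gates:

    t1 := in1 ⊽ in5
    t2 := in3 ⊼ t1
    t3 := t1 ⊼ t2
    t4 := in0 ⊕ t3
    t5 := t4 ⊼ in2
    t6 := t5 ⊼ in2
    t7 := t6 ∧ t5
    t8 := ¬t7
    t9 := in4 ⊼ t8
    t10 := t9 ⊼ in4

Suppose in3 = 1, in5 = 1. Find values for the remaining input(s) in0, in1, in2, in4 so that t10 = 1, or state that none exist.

t10 = t9 ⊼ in4 must be 1, so at least one of t9, in4 is 0.
Check with in3 = 1, in5 = 1 and in0=0, in1=0, in2=1, in4=0:
t1 = in1 ⊽ in5 = 0 ⊽ 1 = 0
t2 = in3 ⊼ t1 = 1 ⊼ 0 = 1
t3 = t1 ⊼ t2 = 0 ⊼ 1 = 1
t4 = in0 ⊕ t3 = 0 ⊕ 1 = 1
t5 = t4 ⊼ in2 = 1 ⊼ 1 = 0
t6 = t5 ⊼ in2 = 0 ⊼ 1 = 1
t7 = t6 ∧ t5 = 1 ∧ 0 = 0
t8 = ¬t7 = ¬0 = 1
t9 = in4 ⊼ t8 = 0 ⊼ 1 = 1
t10 = t9 ⊼ in4 = 1 ⊼ 0 = 1
So t10 = 1.

in0=0, in1=0, in2=1, in4=0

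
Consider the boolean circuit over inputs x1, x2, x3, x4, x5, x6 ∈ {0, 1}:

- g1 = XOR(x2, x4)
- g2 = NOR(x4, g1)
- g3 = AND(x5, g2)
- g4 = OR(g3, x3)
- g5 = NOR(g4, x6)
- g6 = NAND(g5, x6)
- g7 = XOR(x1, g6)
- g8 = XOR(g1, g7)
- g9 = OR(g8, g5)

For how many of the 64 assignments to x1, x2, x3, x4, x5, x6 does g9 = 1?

g9 = OR(g8, g5) must be 1, so at least one of g8, g5 is 1.
Enumerating the 64 input combinations, 39 give g9 = 1 and 25 give g9 = 0.

39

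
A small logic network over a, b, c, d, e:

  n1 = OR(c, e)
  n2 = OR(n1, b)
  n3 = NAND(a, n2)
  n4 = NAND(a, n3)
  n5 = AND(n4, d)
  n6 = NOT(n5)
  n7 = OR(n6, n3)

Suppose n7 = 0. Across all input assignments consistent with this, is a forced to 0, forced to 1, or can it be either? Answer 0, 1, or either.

1

n7 = OR(n6, n3) must be 0, so both n6 = 0 and n3 = 0.
n6 = NOT(n5) must be 0, so n5 = 1.
Every assignment with n7 = 0 has a = 1; there are 7 such assignment(s).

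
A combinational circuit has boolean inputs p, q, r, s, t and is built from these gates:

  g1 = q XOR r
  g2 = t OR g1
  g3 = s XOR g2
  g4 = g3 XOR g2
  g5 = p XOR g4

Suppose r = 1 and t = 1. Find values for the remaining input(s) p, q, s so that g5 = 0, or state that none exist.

p=1, q=0, s=1

Check with r = 1 and t = 1 and p=1, q=0, s=1:
g1 = q XOR r = 0 XOR 1 = 1
g2 = t OR g1 = 1 OR 1 = 1
g3 = s XOR g2 = 1 XOR 1 = 0
g4 = g3 XOR g2 = 0 XOR 1 = 1
g5 = p XOR g4 = 1 XOR 1 = 0
So g5 = 0.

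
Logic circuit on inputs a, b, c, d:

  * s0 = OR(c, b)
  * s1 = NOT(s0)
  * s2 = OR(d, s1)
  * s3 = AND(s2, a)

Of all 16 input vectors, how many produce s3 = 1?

s3 = AND(s2, a) must be 1, so both s2 = 1 and a = 1.
s2 = OR(d, s1) must be 1, so at least one of d, s1 is 1.
Enumerating the 16 input combinations, 5 give s3 = 1 and 11 give s3 = 0.

5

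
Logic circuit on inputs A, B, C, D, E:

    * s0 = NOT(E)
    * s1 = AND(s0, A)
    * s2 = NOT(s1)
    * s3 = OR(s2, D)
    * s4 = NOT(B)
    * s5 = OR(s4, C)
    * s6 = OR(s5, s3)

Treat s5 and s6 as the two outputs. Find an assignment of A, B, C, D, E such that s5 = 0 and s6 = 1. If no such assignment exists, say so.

Check with A=0, B=1, C=0, D=0, E=1:
s0 = NOT(E) = NOT 1 = 0
s1 = AND(s0, A) = AND(0, 0) = 0
s2 = NOT(s1) = NOT 0 = 1
s3 = OR(s2, D) = OR(1, 0) = 1
s4 = NOT(B) = NOT 1 = 0
s5 = OR(s4, C) = OR(0, 0) = 0
s6 = OR(s5, s3) = OR(0, 1) = 1
So s5 = 0 and s6 = 1.

A=0, B=1, C=0, D=0, E=1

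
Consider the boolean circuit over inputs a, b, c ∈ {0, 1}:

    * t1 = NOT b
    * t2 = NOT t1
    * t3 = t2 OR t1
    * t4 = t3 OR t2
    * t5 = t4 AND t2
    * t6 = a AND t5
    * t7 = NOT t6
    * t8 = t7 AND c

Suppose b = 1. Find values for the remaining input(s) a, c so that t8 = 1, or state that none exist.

Check with b = 1 and a=0, c=1:
t1 = NOT b = NOT 1 = 0
t2 = NOT t1 = NOT 0 = 1
t3 = t2 OR t1 = 1 OR 0 = 1
t4 = t3 OR t2 = 1 OR 1 = 1
t5 = t4 AND t2 = 1 AND 1 = 1
t6 = a AND t5 = 0 AND 1 = 0
t7 = NOT t6 = NOT 0 = 1
t8 = t7 AND c = 1 AND 1 = 1
So t8 = 1.

a=0, c=1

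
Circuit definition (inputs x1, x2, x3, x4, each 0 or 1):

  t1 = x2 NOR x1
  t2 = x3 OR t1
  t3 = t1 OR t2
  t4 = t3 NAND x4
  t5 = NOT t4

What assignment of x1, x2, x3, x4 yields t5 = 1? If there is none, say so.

t5 = NOT t4 must be 1, so t4 = 0.
Check with x1=0 x2=1 x3=1 x4=1:
t1 = x2 NOR x1 = 1 NOR 0 = 0
t2 = x3 OR t1 = 1 OR 0 = 1
t3 = t1 OR t2 = 0 OR 1 = 1
t4 = t3 NAND x4 = 1 NAND 1 = 0
t5 = NOT t4 = NOT 0 = 1
So t5 = 1 as required.

x1=0 x2=1 x3=1 x4=1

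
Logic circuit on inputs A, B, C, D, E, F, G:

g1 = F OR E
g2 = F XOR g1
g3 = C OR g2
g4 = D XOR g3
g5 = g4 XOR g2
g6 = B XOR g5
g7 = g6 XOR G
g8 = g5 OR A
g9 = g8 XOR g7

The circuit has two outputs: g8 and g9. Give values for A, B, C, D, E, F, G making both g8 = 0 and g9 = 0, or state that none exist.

Check with A=0, B=0, C=0, D=0, E=0, F=0, G=0:
g1 = F OR E = 0 OR 0 = 0
g2 = F XOR g1 = 0 XOR 0 = 0
g3 = C OR g2 = 0 OR 0 = 0
g4 = D XOR g3 = 0 XOR 0 = 0
g5 = g4 XOR g2 = 0 XOR 0 = 0
g6 = B XOR g5 = 0 XOR 0 = 0
g7 = g6 XOR G = 0 XOR 0 = 0
g8 = g5 OR A = 0 OR 0 = 0
g9 = g8 XOR g7 = 0 XOR 0 = 0
So g8 = 0 and g9 = 0.

A=0, B=0, C=0, D=0, E=0, F=0, G=0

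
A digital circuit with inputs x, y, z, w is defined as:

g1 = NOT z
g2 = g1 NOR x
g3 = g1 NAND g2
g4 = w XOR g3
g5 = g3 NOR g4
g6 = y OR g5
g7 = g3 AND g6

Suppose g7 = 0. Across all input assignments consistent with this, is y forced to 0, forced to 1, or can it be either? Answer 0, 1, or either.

0

g7 = g3 AND g6 must be 0, so at least one of g3, g6 is 0.
Every assignment with g7 = 0 has y = 0; there are 8 such assignment(s).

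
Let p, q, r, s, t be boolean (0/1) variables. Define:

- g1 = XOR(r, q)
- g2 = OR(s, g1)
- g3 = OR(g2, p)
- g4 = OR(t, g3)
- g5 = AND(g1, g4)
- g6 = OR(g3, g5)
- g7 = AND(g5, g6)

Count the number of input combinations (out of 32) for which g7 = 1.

g7 = AND(g5, g6) must be 1, so both g5 = 1 and g6 = 1.
g5 = AND(g1, g4) must be 1, so both g1 = 1 and g4 = 1.
g6 = OR(g3, g5) must be 1, so at least one of g3, g5 is 1.
Enumerating the 32 input combinations, 16 give g7 = 1 and 16 give g7 = 0.

16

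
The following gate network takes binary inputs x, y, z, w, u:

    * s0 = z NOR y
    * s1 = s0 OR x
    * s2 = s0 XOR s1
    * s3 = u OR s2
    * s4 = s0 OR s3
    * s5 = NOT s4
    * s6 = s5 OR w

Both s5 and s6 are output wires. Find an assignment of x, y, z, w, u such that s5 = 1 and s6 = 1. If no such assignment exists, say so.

Check with x=0, y=1, z=1, w=0, u=0:
s0 = z NOR y = 1 NOR 1 = 0
s1 = s0 OR x = 0 OR 0 = 0
s2 = s0 XOR s1 = 0 XOR 0 = 0
s3 = u OR s2 = 0 OR 0 = 0
s4 = s0 OR s3 = 0 OR 0 = 0
s5 = NOT s4 = NOT 0 = 1
s6 = s5 OR w = 1 OR 0 = 1
So s5 = 1 and s6 = 1.

x=0, y=1, z=1, w=0, u=0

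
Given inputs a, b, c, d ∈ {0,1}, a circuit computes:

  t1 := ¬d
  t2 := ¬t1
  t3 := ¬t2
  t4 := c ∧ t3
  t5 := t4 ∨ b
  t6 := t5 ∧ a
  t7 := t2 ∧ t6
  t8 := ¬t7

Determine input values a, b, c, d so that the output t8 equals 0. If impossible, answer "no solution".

t8 = ¬t7 must be 0, so t7 = 1.
Check with a=1 b=1 c=0 d=1:
t1 = ¬d = ¬1 = 0
t2 = ¬t1 = ¬0 = 1
t3 = ¬t2 = ¬1 = 0
t4 = c ∧ t3 = 0 ∧ 0 = 0
t5 = t4 ∨ b = 0 ∨ 1 = 1
t6 = t5 ∧ a = 1 ∧ 1 = 1
t7 = t2 ∧ t6 = 1 ∧ 1 = 1
t8 = ¬t7 = ¬1 = 0
So t8 = 0 as required.

a=1 b=1 c=0 d=1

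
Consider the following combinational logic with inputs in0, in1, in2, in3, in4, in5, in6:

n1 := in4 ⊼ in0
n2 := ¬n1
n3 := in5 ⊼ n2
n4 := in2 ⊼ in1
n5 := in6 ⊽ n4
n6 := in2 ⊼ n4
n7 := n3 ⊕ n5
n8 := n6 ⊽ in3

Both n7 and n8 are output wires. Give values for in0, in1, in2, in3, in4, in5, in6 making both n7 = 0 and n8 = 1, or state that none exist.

Check with in0=1, in1=0, in2=1, in3=0, in4=1, in5=1, in6=0:
n1 = in4 ⊼ in0 = 1 ⊼ 1 = 0
n2 = ¬n1 = ¬0 = 1
n3 = in5 ⊼ n2 = 1 ⊼ 1 = 0
n4 = in2 ⊼ in1 = 1 ⊼ 0 = 1
n5 = in6 ⊽ n4 = 0 ⊽ 1 = 0
n6 = in2 ⊼ n4 = 1 ⊼ 1 = 0
n7 = n3 ⊕ n5 = 0 ⊕ 0 = 0
n8 = n6 ⊽ in3 = 0 ⊽ 0 = 1
So n7 = 0 and n8 = 1.

in0=1, in1=0, in2=1, in3=0, in4=1, in5=1, in6=0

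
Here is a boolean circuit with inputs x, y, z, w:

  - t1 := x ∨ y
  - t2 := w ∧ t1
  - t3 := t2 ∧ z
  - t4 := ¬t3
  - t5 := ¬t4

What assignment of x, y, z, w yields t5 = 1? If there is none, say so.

t5 = ¬t4 must be 1, so t4 = 0.
Check with x=1, y=0, z=1, w=1:
t1 = x ∨ y = 1 ∨ 0 = 1
t2 = w ∧ t1 = 1 ∧ 1 = 1
t3 = t2 ∧ z = 1 ∧ 1 = 1
t4 = ¬t3 = ¬1 = 0
t5 = ¬t4 = ¬0 = 1
So t5 = 1 as required.

x=1, y=0, z=1, w=1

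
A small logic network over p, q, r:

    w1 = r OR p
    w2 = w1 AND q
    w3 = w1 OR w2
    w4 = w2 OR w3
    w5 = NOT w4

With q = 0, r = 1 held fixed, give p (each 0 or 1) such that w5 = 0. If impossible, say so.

p=0

w5 = NOT w4 must be 0, so w4 = 1.
w4 = w2 OR w3 must be 1, so at least one of w2, w3 is 1.
Check with q = 0, r = 1 and p=0:
w1 = r OR p = 1 OR 0 = 1
w2 = w1 AND q = 1 AND 0 = 0
w3 = w1 OR w2 = 1 OR 0 = 1
w4 = w2 OR w3 = 0 OR 1 = 1
w5 = NOT w4 = NOT 1 = 0
So w5 = 0.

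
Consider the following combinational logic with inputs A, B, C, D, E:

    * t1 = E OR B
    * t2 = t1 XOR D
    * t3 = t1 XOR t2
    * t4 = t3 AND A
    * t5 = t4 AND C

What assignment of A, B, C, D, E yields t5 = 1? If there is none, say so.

t5 = t4 AND C must be 1, so both t4 = 1 and C = 1.
t4 = t3 AND A must be 1, so both t3 = 1 and A = 1.
Check with A=1 B=0 C=1 D=1 E=0:
t1 = E OR B = 0 OR 0 = 0
t2 = t1 XOR D = 0 XOR 1 = 1
t3 = t1 XOR t2 = 0 XOR 1 = 1
t4 = t3 AND A = 1 AND 1 = 1
t5 = t4 AND C = 1 AND 1 = 1
So t5 = 1 as required.

A=1 B=0 C=1 D=1 E=0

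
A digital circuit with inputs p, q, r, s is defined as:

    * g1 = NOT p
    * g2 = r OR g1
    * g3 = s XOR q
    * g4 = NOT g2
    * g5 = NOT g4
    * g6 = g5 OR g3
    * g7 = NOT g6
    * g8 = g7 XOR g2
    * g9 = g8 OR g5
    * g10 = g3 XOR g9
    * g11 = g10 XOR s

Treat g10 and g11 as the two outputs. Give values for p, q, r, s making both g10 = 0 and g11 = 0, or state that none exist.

Check with p=0, q=1, r=0, s=0:
g1 = NOT p = NOT 0 = 1
g2 = r OR g1 = 0 OR 1 = 1
g3 = s XOR q = 0 XOR 1 = 1
g4 = NOT g2 = NOT 1 = 0
g5 = NOT g4 = NOT 0 = 1
g6 = g5 OR g3 = 1 OR 1 = 1
g7 = NOT g6 = NOT 1 = 0
g8 = g7 XOR g2 = 0 XOR 1 = 1
g9 = g8 OR g5 = 1 OR 1 = 1
g10 = g3 XOR g9 = 1 XOR 1 = 0
g11 = g10 XOR s = 0 XOR 0 = 0
So g10 = 0 and g11 = 0.

p=0, q=1, r=0, s=0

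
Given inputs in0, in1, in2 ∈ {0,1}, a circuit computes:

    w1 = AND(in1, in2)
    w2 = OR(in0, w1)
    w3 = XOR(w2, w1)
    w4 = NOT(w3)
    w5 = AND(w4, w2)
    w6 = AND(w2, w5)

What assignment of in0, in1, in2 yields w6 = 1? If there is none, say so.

in0=0, in1=1, in2=1

w6 = AND(w2, w5) must be 1, so both w2 = 1 and w5 = 1.
w2 = OR(in0, w1) must be 1, so at least one of in0, w1 is 1.
Check with in0=0, in1=1, in2=1:
w1 = AND(in1, in2) = AND(1, 1) = 1
w2 = OR(in0, w1) = OR(0, 1) = 1
w3 = XOR(w2, w1) = XOR(1, 1) = 0
w4 = NOT(w3) = NOT 0 = 1
w5 = AND(w4, w2) = AND(1, 1) = 1
w6 = AND(w2, w5) = AND(1, 1) = 1
So w6 = 1 as required.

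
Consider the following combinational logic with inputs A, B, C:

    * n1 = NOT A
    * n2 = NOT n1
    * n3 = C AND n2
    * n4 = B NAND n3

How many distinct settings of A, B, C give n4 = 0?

1

n4 = B NAND n3 must be 0, so both B = 1 and n3 = 1.
n3 = C AND n2 must be 1, so both C = 1 and n2 = 1.
n2 = NOT n1 must be 1, so n1 = 0.
Satisfying assignments:
  A=1, B=1, C=1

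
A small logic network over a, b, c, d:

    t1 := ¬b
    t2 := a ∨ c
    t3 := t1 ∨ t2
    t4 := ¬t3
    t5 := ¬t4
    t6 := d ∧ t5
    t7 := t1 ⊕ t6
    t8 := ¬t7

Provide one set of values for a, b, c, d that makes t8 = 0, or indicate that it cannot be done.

Check with a=0 b=1 c=1 d=1:
t1 = ¬b = ¬1 = 0
t2 = a ∨ c = 0 ∨ 1 = 1
t3 = t1 ∨ t2 = 0 ∨ 1 = 1
t4 = ¬t3 = ¬1 = 0
t5 = ¬t4 = ¬0 = 1
t6 = d ∧ t5 = 1 ∧ 1 = 1
t7 = t1 ⊕ t6 = 0 ⊕ 1 = 1
t8 = ¬t7 = ¬1 = 0
So t8 = 0 as required.

a=0 b=1 c=1 d=1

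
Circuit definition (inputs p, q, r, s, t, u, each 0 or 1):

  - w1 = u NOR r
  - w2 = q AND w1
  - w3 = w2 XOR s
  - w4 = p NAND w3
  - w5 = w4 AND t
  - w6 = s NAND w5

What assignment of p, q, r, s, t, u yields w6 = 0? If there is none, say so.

p=0, q=1, r=1, s=1, t=1, u=0

w6 = s NAND w5 must be 0, so both s = 1 and w5 = 1.
w5 = w4 AND t must be 1, so both w4 = 1 and t = 1.
Check with p=0, q=1, r=1, s=1, t=1, u=0:
w1 = u NOR r = 0 NOR 1 = 0
w2 = q AND w1 = 1 AND 0 = 0
w3 = w2 XOR s = 0 XOR 1 = 1
w4 = p NAND w3 = 0 NAND 1 = 1
w5 = w4 AND t = 1 AND 1 = 1
w6 = s NAND w5 = 1 NAND 1 = 0
So w6 = 0 as required.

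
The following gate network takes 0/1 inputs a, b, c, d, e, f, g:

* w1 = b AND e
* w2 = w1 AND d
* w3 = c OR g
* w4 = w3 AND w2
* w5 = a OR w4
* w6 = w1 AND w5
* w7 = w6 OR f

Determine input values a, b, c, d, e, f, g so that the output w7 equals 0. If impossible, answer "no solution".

w7 = w6 OR f must be 0, so both w6 = 0 and f = 0.
w6 = w1 AND w5 must be 0, so at least one of w1, w5 is 0.
Check with a=1, b=1, c=0, d=0, e=0, f=0, g=0:
w1 = b AND e = 1 AND 0 = 0
w2 = w1 AND d = 0 AND 0 = 0
w3 = c OR g = 0 OR 0 = 0
w4 = w3 AND w2 = 0 AND 0 = 0
w5 = a OR w4 = 1 OR 0 = 1
w6 = w1 AND w5 = 0 AND 1 = 0
w7 = w6 OR f = 0 OR 0 = 0
So w7 = 0 as required.

a=1, b=1, c=0, d=0, e=0, f=0, g=0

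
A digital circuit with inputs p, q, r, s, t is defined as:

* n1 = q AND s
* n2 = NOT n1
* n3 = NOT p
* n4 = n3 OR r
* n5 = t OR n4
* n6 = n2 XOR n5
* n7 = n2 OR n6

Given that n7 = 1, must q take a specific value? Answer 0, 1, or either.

either

Both values of q occur among assignments with n7 = 1:
  q=0: p=0, q=0, r=0, s=0, t=0
  q=1: p=0, q=1, r=0, s=0, t=0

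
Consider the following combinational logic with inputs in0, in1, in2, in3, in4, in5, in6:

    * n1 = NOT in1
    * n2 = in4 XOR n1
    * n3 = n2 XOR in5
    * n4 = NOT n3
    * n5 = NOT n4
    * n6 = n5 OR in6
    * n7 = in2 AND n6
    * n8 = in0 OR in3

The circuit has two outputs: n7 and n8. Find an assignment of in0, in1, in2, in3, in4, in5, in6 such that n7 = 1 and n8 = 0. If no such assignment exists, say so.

in0=0, in1=0, in2=1, in3=0, in4=1, in5=0, in6=1

Check with in0=0, in1=0, in2=1, in3=0, in4=1, in5=0, in6=1:
n1 = NOT in1 = NOT 0 = 1
n2 = in4 XOR n1 = 1 XOR 1 = 0
n3 = n2 XOR in5 = 0 XOR 0 = 0
n4 = NOT n3 = NOT 0 = 1
n5 = NOT n4 = NOT 1 = 0
n6 = n5 OR in6 = 0 OR 1 = 1
n7 = in2 AND n6 = 1 AND 1 = 1
n8 = in0 OR in3 = 0 OR 0 = 0
So n7 = 1 and n8 = 0.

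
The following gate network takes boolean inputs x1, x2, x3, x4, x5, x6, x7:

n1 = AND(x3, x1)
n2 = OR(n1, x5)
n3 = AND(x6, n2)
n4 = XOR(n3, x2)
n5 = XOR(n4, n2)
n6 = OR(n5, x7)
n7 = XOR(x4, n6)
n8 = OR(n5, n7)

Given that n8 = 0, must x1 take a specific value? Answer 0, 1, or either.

either

Both values of x1 occur among assignments with n8 = 0:
  x1=0: x1=0, x2=0, x3=0, x4=0, x5=0, x6=0, x7=0
  x1=1: x1=1, x2=0, x3=0, x4=0, x5=0, x6=0, x7=0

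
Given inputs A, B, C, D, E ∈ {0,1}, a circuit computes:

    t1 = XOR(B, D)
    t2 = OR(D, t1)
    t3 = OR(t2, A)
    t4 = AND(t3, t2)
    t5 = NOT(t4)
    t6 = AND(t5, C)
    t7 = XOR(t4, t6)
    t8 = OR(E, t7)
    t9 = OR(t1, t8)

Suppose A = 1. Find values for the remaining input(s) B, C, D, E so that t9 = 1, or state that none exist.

B=1, C=0, D=1, E=0

Check with A = 1 and B=1, C=0, D=1, E=0:
t1 = XOR(B, D) = XOR(1, 1) = 0
t2 = OR(D, t1) = OR(1, 0) = 1
t3 = OR(t2, A) = OR(1, 1) = 1
t4 = AND(t3, t2) = AND(1, 1) = 1
t5 = NOT(t4) = NOT 1 = 0
t6 = AND(t5, C) = AND(0, 0) = 0
t7 = XOR(t4, t6) = XOR(1, 0) = 1
t8 = OR(E, t7) = OR(0, 1) = 1
t9 = OR(t1, t8) = OR(0, 1) = 1
So t9 = 1.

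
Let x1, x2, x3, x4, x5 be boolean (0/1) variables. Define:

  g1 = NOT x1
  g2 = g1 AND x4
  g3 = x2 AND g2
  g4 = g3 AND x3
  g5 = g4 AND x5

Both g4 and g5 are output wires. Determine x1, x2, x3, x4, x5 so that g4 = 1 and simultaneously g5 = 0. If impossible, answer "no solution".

Check with x1=0, x2=1, x3=1, x4=1, x5=0:
g1 = NOT x1 = NOT 0 = 1
g2 = g1 AND x4 = 1 AND 1 = 1
g3 = x2 AND g2 = 1 AND 1 = 1
g4 = g3 AND x3 = 1 AND 1 = 1
g5 = g4 AND x5 = 1 AND 0 = 0
So g4 = 1 and g5 = 0.

x1=0, x2=1, x3=1, x4=1, x5=0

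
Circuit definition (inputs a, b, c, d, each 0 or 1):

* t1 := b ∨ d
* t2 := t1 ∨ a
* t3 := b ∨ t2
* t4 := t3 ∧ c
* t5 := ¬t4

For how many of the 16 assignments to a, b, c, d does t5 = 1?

t5 = ¬t4 must be 1, so t4 = 0.
t4 = t3 ∧ c must be 0, so at least one of t3, c is 0.
Enumerating the 16 input combinations, 9 give t5 = 1 and 7 give t5 = 0.

9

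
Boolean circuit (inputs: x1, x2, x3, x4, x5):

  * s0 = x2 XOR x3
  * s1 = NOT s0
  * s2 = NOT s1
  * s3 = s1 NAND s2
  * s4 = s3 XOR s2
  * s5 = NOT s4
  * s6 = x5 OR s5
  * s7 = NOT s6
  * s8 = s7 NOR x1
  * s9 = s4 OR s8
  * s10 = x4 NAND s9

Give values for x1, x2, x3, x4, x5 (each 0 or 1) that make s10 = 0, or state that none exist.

x1=0 x2=1 x3=1 x4=1 x5=1

s10 = x4 NAND s9 must be 0, so both x4 = 1 and s9 = 1.
Check with x1=0 x2=1 x3=1 x4=1 x5=1:
s0 = x2 XOR x3 = 1 XOR 1 = 0
s1 = NOT s0 = NOT 0 = 1
s2 = NOT s1 = NOT 1 = 0
s3 = s1 NAND s2 = 1 NAND 0 = 1
s4 = s3 XOR s2 = 1 XOR 0 = 1
s5 = NOT s4 = NOT 1 = 0
s6 = x5 OR s5 = 1 OR 0 = 1
s7 = NOT s6 = NOT 1 = 0
s8 = s7 NOR x1 = 0 NOR 0 = 1
s9 = s4 OR s8 = 1 OR 1 = 1
s10 = x4 NAND s9 = 1 NAND 1 = 0
So s10 = 0 as required.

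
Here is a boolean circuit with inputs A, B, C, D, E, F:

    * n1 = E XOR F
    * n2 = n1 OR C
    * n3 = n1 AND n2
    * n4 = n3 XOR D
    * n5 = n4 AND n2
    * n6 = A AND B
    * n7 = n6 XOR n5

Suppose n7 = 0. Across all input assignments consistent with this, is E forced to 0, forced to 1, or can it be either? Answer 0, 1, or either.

either

Both values of E occur among assignments with n7 = 0:
  E=0: A=0, B=0, C=0, D=0, E=0, F=0
  E=1: A=0, B=0, C=0, D=0, E=1, F=1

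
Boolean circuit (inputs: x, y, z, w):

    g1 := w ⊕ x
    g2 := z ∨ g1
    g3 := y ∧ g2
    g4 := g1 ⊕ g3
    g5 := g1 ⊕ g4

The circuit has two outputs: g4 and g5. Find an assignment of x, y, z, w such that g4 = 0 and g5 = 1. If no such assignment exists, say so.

Check with x=0, y=1, z=1, w=1:
g1 = w ⊕ x = 1 ⊕ 0 = 1
g2 = z ∨ g1 = 1 ∨ 1 = 1
g3 = y ∧ g2 = 1 ∧ 1 = 1
g4 = g1 ⊕ g3 = 1 ⊕ 1 = 0
g5 = g1 ⊕ g4 = 1 ⊕ 0 = 1
So g4 = 0 and g5 = 1.

x=0, y=1, z=1, w=1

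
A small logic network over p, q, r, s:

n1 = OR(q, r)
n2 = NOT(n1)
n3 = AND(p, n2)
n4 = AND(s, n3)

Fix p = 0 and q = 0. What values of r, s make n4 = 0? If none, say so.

n4 = AND(s, n3) must be 0, so at least one of s, n3 is 0.
Check with p = 0 and q = 0 and r=0, s=0:
n1 = OR(q, r) = OR(0, 0) = 0
n2 = NOT(n1) = NOT 0 = 1
n3 = AND(p, n2) = AND(0, 1) = 0
n4 = AND(s, n3) = AND(0, 0) = 0
So n4 = 0.

r=0, s=0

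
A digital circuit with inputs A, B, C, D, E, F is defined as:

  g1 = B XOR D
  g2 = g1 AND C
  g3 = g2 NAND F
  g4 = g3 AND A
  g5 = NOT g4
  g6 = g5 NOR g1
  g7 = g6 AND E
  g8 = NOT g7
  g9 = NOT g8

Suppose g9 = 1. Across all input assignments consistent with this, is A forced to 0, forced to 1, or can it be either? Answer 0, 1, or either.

g9 = NOT g8 must be 1, so g8 = 0.
g8 = NOT g7 must be 0, so g7 = 1.
Every assignment with g9 = 1 has A = 1; there are 8 such assignment(s).

1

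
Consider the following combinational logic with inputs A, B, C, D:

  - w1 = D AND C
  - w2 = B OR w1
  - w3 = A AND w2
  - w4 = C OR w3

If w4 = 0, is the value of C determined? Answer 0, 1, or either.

w4 = C OR w3 must be 0, so both C = 0 and w3 = 0.
w3 = A AND w2 must be 0, so at least one of A, w2 is 0.
Every assignment with w4 = 0 has C = 0; there are 6 such assignment(s).

0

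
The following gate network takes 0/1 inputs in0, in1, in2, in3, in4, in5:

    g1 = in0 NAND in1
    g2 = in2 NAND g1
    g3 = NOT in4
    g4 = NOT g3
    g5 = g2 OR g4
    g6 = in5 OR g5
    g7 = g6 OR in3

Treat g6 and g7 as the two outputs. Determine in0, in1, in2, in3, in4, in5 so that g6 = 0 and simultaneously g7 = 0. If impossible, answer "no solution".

in0=0, in1=0, in2=1, in3=0, in4=0, in5=0

Check with in0=0, in1=0, in2=1, in3=0, in4=0, in5=0:
g1 = in0 NAND in1 = 0 NAND 0 = 1
g2 = in2 NAND g1 = 1 NAND 1 = 0
g3 = NOT in4 = NOT 0 = 1
g4 = NOT g3 = NOT 1 = 0
g5 = g2 OR g4 = 0 OR 0 = 0
g6 = in5 OR g5 = 0 OR 0 = 0
g7 = g6 OR in3 = 0 OR 0 = 0
So g6 = 0 and g7 = 0.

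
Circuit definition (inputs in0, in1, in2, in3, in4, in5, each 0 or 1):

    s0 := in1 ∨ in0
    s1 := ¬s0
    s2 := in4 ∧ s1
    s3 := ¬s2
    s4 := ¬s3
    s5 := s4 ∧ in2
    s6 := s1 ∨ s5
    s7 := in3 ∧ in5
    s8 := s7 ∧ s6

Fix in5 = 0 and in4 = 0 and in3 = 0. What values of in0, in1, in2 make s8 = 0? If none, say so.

in0=0 in1=0 in2=1

s8 = s7 ∧ s6 must be 0, so at least one of s7, s6 is 0.
Check with in5 = 0 and in4 = 0 and in3 = 0 and in0=0, in1=0, in2=1:
s0 = in1 ∨ in0 = 0 ∨ 0 = 0
s1 = ¬s0 = ¬0 = 1
s2 = in4 ∧ s1 = 0 ∧ 1 = 0
s3 = ¬s2 = ¬0 = 1
s4 = ¬s3 = ¬1 = 0
s5 = s4 ∧ in2 = 0 ∧ 1 = 0
s6 = s1 ∨ s5 = 1 ∨ 0 = 1
s7 = in3 ∧ in5 = 0 ∧ 0 = 0
s8 = s7 ∧ s6 = 0 ∧ 1 = 0
So s8 = 0.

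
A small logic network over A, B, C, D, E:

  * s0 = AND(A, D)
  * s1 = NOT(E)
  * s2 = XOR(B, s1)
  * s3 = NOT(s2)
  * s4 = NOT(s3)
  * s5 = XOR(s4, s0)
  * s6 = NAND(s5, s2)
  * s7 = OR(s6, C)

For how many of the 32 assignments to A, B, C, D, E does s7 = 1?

s7 = OR(s6, C) must be 1, so at least one of s6, C is 1.
Enumerating the 32 input combinations, 26 give s7 = 1 and 6 give s7 = 0.

26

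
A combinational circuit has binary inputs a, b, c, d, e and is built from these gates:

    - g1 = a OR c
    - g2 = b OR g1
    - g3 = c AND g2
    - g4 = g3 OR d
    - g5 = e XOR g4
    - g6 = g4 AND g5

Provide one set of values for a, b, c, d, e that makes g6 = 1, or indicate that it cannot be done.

g6 = g4 AND g5 must be 1, so both g4 = 1 and g5 = 1.
g4 = g3 OR d must be 1, so at least one of g3, d is 1.
Check with a=1, b=0, c=1, d=1, e=0:
g1 = a OR c = 1 OR 1 = 1
g2 = b OR g1 = 0 OR 1 = 1
g3 = c AND g2 = 1 AND 1 = 1
g4 = g3 OR d = 1 OR 1 = 1
g5 = e XOR g4 = 0 XOR 1 = 1
g6 = g4 AND g5 = 1 AND 1 = 1
So g6 = 1 as required.

a=1, b=0, c=1, d=1, e=0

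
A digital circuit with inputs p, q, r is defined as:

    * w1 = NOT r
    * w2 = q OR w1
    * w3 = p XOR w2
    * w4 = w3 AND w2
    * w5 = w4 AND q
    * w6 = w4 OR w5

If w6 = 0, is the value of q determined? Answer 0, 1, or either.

either

Both values of q occur among assignments with w6 = 0:
  q=0: p=0, q=0, r=1
  q=1: p=1, q=1, r=0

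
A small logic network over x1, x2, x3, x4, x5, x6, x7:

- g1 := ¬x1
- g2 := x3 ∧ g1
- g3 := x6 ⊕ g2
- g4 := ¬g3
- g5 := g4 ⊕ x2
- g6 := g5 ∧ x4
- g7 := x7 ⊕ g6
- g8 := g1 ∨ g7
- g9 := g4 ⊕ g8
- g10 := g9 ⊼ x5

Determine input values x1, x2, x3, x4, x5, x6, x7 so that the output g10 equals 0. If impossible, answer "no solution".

g10 = g9 ⊼ x5 must be 0, so both g9 = 1 and x5 = 1.
g9 = g4 ⊕ g8 must be 1, so g4 and g8 differ.
Check with x1=1, x2=0, x3=0, x4=0, x5=1, x6=0, x7=0:
g1 = ¬x1 = ¬1 = 0
g2 = x3 ∧ g1 = 0 ∧ 0 = 0
g3 = x6 ⊕ g2 = 0 ⊕ 0 = 0
g4 = ¬g3 = ¬0 = 1
g5 = g4 ⊕ x2 = 1 ⊕ 0 = 1
g6 = g5 ∧ x4 = 1 ∧ 0 = 0
g7 = x7 ⊕ g6 = 0 ⊕ 0 = 0
g8 = g1 ∨ g7 = 0 ∨ 0 = 0
g9 = g4 ⊕ g8 = 1 ⊕ 0 = 1
g10 = g9 ⊼ x5 = 1 ⊼ 1 = 0
So g10 = 0 as required.

x1=1, x2=0, x3=0, x4=0, x5=1, x6=0, x7=0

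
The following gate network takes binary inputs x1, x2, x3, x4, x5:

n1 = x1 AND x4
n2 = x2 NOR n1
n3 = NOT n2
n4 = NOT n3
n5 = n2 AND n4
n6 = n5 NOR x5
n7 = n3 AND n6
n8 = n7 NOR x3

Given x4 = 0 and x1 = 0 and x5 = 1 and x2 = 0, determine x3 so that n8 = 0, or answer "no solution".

x3=1

n8 = n7 NOR x3 must be 0, so at least one of n7, x3 is 1.
Check with x4 = 0 and x1 = 0 and x5 = 1 and x2 = 0 and x3=1:
n1 = x1 AND x4 = 0 AND 0 = 0
n2 = x2 NOR n1 = 0 NOR 0 = 1
n3 = NOT n2 = NOT 1 = 0
n4 = NOT n3 = NOT 0 = 1
n5 = n2 AND n4 = 1 AND 1 = 1
n6 = n5 NOR x5 = 1 NOR 1 = 0
n7 = n3 AND n6 = 0 AND 0 = 0
n8 = n7 NOR x3 = 0 NOR 1 = 0
So n8 = 0.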